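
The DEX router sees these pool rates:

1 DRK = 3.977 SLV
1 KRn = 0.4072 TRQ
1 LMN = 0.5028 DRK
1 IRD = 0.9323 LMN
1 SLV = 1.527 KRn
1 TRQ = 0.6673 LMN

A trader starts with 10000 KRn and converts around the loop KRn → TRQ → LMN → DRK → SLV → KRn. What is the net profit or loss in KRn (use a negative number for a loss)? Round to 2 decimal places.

-1703.04

10000 KRn × 0.4072 = 4072 TRQ
4072 TRQ × 0.6673 = 2717.2456 LMN
2717.2456 LMN × 0.5028 = 1366.23108768 DRK
1366.23108768 DRK × 3.977 = 5433.50103570336 SLV
5433.50103570336 SLV × 1.527 = 8296.95608151903072 KRn
Net change: 8296.95608151903072 − 10000 = -1703.04391848096928 KRn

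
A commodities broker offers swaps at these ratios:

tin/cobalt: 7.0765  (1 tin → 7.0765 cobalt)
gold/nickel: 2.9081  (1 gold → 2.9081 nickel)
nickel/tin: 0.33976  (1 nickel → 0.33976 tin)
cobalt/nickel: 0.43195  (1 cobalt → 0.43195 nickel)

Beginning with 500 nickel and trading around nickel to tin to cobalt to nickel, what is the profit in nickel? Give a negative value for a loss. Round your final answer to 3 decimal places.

500 nickel × 0.33976 = 169.88 tin
169.88 tin × 7.0765 = 1202.15582 cobalt
1202.15582 cobalt × 0.43195 = 519.271206449 nickel
Net change: 519.271206449 − 500 = 19.271206449 nickel

19.271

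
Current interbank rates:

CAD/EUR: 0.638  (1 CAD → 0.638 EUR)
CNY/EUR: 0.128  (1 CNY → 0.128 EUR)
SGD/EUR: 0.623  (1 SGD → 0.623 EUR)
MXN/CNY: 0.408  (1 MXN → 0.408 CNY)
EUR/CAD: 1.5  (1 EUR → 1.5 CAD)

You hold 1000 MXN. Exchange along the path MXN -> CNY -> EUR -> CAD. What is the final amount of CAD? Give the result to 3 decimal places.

78.336

1000 MXN × 0.408 = 408 CNY
408 CNY × 0.128 = 52.224 EUR
52.224 EUR × 1.5 = 78.336 CAD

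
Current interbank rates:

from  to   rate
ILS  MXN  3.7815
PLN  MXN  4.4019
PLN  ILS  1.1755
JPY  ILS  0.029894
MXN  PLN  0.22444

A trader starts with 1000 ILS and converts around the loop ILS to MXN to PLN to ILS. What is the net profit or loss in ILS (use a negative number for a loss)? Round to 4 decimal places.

-2.3298

1000 ILS × 3.7815 = 3781.5 MXN
3781.5 MXN × 0.22444 = 848.71986 PLN
848.71986 PLN × 1.1755 = 997.67019543 ILS
Net change: 997.67019543 − 1000 = -2.32980457 ILS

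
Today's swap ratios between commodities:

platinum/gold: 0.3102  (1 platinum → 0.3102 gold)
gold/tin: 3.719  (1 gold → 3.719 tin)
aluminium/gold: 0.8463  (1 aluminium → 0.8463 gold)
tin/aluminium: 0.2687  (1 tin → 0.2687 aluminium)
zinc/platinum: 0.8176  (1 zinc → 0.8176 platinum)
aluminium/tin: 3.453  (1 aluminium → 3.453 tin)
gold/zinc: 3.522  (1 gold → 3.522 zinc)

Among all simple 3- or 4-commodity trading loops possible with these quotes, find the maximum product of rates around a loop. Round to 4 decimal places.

0.8932

gold→zinc→platinum→gold: 3.522 × 0.8176 × 0.3102 = 0.89325
gold→tin→aluminium→gold: 3.719 × 0.2687 × 0.8463 = 0.84570
Maximum is gold→zinc→platinum→gold at 0.8932; no arbitrage — every cycle loses value.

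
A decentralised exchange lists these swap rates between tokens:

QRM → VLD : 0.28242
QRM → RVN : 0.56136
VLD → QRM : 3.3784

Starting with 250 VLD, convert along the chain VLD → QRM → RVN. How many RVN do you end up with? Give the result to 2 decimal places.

474.12

250 VLD × 3.3784 = 844.6 QRM
844.6 QRM × 0.56136 = 474.124656 RVN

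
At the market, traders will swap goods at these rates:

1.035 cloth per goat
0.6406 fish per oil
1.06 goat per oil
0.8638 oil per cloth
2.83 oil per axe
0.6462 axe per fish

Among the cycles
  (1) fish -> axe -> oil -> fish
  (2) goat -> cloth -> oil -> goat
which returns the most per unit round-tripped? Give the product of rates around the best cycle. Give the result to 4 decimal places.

(1) 0.6462 × 2.83 × 0.6406 = 1.17149
(2) 1.035 × 0.8638 × 1.06 = 0.94767
Highest is cycle (1) at 1.1715 (>1, arbitrage).

1.1715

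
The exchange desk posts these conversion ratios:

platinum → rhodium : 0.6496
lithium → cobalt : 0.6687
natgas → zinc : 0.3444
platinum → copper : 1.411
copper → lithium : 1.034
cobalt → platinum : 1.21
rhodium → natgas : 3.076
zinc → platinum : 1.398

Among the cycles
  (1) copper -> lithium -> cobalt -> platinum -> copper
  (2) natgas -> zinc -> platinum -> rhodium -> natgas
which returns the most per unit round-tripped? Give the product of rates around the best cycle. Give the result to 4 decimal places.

(1) 1.034 × 0.6687 × 1.21 × 1.411 = 1.18050
(2) 0.3444 × 1.398 × 0.6496 × 3.076 = 0.96206
Highest is cycle (1) at 1.1805 (>1, arbitrage).

1.1805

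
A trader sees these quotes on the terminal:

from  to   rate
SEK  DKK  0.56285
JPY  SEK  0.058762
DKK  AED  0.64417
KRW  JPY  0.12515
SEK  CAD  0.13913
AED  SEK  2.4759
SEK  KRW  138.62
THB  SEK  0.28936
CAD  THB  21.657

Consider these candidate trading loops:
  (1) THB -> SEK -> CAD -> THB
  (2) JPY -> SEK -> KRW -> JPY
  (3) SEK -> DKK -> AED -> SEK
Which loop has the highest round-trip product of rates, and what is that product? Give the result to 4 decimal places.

1.0194

(1) 0.28936 × 0.13913 × 21.657 = 0.87188
(2) 0.058762 × 138.62 × 0.12515 = 1.01942
(3) 0.56285 × 0.64417 × 2.4759 = 0.89769
Highest is cycle (2) at 1.0194 (>1, arbitrage).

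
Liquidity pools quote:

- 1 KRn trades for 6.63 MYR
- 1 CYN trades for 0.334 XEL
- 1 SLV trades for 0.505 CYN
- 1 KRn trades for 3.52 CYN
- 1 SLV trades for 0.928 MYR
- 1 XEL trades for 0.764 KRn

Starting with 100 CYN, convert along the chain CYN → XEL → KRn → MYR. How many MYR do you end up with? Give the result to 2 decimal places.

169.18

100 CYN × 0.334 = 33.4 XEL
33.4 XEL × 0.764 = 25.5176 KRn
25.5176 KRn × 6.63 = 169.181688 MYR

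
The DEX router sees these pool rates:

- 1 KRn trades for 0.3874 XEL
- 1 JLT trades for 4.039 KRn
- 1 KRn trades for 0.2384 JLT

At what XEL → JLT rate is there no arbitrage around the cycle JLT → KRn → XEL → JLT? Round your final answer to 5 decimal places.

Known legs of the cycle: 4.039 × 0.3874 = 1.5647086
For no arbitrage the full-cycle product must be 1, so the missing rate is 1 / 1.5647086 ≈ 0.6390966.

0.63910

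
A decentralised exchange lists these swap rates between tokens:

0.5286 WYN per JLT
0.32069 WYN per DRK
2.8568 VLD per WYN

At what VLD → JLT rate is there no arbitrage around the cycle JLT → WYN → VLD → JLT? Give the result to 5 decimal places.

Known legs of the cycle: 0.5286 × 2.8568 = 1.51010448
For no arbitrage the full-cycle product must be 1, so the missing rate is 1 / 1.51010448 ≈ 0.6622058.

0.66221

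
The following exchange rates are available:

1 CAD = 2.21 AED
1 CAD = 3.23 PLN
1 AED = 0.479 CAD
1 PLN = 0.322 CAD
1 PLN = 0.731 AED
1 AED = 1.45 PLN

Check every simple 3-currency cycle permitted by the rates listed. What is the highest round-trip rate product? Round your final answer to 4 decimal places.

AED→CAD→PLN→AED: 0.479 × 3.23 × 0.731 = 1.13098
AED→PLN→CAD→AED: 1.45 × 0.322 × 2.21 = 1.03185
Maximum is AED→CAD→PLN→AED at 1.1310; arbitrage exists.

1.1310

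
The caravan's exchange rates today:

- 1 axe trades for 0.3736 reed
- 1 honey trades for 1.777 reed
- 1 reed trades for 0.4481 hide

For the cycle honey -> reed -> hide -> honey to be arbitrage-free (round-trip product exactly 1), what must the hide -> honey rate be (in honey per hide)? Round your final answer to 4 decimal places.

Known legs of the cycle: 1.777 × 0.4481 = 0.7962737
For no arbitrage the full-cycle product must be 1, so the missing rate is 1 / 0.7962737 ≈ 1.255850.

1.2558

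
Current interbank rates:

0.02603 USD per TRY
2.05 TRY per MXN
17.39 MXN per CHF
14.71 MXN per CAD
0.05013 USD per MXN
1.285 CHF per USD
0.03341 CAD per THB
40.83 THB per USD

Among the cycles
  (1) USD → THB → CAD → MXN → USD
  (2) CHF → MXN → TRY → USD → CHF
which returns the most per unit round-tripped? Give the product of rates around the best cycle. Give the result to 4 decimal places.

1.1924

(1) 40.83 × 0.03341 × 14.71 × 0.05013 = 1.00593
(2) 17.39 × 2.05 × 0.02603 × 1.285 = 1.19242
Highest is cycle (2) at 1.1924 (>1, arbitrage).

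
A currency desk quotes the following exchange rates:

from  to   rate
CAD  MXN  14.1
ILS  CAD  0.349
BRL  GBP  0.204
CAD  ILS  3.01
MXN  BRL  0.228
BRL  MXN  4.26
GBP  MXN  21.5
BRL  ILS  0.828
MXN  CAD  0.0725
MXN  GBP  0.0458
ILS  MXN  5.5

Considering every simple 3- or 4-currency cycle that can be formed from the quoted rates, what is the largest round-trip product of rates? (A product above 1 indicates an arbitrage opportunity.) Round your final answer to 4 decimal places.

MXN→CAD→ILS→MXN: 0.0725 × 3.01 × 5.5 = 1.20024
BRL→ILS→MXN→BRL: 0.828 × 5.5 × 0.228 = 1.03831
BRL→GBP→MXN→BRL: 0.204 × 21.5 × 0.228 = 1.00001
BRL→ILS→CAD→MXN→BRL: 0.828 × 0.349 × 14.1 × 0.228 = 0.92899
Maximum is MXN→CAD→ILS→MXN at 1.2002; arbitrage exists.

1.2002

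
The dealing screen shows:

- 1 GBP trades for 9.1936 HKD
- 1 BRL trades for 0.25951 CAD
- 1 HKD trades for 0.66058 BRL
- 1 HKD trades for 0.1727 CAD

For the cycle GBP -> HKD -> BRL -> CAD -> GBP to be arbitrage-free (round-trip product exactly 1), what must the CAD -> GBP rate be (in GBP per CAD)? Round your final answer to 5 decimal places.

0.63450

Known legs of the cycle: 9.1936 × 0.66058 × 0.25951 = 1.57603233181888
For no arbitrage the full-cycle product must be 1, so the missing rate is 1 / 1.57603233181888 ≈ 0.6345047.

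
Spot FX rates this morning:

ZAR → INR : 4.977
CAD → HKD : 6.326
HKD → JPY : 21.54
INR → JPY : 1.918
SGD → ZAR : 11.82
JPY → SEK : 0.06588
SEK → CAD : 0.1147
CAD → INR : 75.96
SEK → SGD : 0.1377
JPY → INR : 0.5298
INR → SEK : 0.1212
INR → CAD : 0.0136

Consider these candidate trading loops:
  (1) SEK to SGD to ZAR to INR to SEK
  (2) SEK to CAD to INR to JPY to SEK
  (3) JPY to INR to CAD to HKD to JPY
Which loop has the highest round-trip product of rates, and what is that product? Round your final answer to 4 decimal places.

1.1009

(1) 0.1377 × 11.82 × 4.977 × 0.1212 = 0.98180
(2) 0.1147 × 75.96 × 1.918 × 0.06588 = 1.10091
(3) 0.5298 × 0.0136 × 6.326 × 21.54 = 0.98181
Highest is cycle (2) at 1.1009 (>1, arbitrage).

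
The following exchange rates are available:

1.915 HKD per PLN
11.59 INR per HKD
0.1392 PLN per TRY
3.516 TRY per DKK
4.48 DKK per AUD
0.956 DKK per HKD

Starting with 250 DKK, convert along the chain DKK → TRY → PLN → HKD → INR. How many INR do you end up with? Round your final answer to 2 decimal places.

2715.69

250 DKK × 3.516 = 879 TRY
879 TRY × 0.1392 = 122.3568 PLN
122.3568 PLN × 1.915 = 234.313272 HKD
234.313272 HKD × 11.59 = 2715.69082248 INR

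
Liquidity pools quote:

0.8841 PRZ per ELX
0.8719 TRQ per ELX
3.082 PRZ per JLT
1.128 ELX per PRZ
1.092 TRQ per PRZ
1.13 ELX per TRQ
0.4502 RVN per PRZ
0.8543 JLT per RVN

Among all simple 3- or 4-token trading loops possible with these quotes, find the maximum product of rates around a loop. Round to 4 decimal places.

1.1854

PRZ→RVN→JLT→PRZ: 0.4502 × 0.8543 × 3.082 = 1.18536
PRZ→TRQ→ELX→PRZ: 1.092 × 1.13 × 0.8841 = 1.09094
Maximum is PRZ→RVN→JLT→PRZ at 1.1854; arbitrage exists.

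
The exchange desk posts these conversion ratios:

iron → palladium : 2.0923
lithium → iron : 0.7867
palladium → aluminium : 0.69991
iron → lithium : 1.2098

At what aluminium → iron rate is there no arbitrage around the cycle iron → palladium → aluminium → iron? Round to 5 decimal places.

Known legs of the cycle: 2.0923 × 0.69991 = 1.464421693
For no arbitrage the full-cycle product must be 1, so the missing rate is 1 / 1.464421693 ≈ 0.6828634.

0.68286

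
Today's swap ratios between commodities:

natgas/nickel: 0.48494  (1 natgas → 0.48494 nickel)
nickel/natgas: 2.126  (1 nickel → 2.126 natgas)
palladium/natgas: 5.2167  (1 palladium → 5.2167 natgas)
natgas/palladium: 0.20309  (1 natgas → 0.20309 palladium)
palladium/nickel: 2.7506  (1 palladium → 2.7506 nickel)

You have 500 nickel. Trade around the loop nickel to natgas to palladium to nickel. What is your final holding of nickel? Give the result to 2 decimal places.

500 nickel × 2.126 = 1063 natgas
1063 natgas × 0.20309 = 215.88467 palladium
215.88467 palladium × 2.7506 = 593.812373302 nickel

593.81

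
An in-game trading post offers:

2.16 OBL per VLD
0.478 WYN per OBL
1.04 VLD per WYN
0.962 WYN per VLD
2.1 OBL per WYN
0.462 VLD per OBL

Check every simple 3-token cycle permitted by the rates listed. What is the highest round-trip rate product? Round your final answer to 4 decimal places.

1.0738

OBL→WYN→VLD→OBL: 0.478 × 1.04 × 2.16 = 1.07378
OBL→VLD→WYN→OBL: 0.462 × 0.962 × 2.1 = 0.93333
Maximum is OBL→WYN→VLD→OBL at 1.0738; arbitrage exists.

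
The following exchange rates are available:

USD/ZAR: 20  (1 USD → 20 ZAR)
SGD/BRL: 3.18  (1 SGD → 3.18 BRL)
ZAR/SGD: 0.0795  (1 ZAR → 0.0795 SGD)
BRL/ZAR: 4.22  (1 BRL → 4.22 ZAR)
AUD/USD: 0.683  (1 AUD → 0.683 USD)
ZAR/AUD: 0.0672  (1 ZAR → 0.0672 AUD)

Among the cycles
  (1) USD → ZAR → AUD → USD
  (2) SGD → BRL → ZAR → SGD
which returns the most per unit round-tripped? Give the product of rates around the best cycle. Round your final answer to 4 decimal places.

(1) 20 × 0.0672 × 0.683 = 0.91795
(2) 3.18 × 4.22 × 0.0795 = 1.06686
Highest is cycle (2) at 1.0669 (>1, arbitrage).

1.0669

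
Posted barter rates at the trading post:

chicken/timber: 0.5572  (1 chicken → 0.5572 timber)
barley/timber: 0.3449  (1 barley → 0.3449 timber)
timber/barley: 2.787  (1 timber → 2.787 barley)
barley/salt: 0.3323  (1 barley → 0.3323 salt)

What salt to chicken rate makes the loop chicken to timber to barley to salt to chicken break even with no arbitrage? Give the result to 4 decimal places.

1.9379

Known legs of the cycle: 0.5572 × 2.787 × 0.3323 = 0.51603411972
For no arbitrage the full-cycle product must be 1, so the missing rate is 1 / 0.51603411972 ≈ 1.937856.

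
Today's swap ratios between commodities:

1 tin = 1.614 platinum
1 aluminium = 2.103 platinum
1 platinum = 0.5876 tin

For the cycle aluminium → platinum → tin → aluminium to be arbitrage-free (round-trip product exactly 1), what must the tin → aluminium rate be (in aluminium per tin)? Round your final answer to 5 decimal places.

0.80924

Known legs of the cycle: 2.103 × 0.5876 = 1.2357228
For no arbitrage the full-cycle product must be 1, so the missing rate is 1 / 1.2357228 ≈ 0.8092430.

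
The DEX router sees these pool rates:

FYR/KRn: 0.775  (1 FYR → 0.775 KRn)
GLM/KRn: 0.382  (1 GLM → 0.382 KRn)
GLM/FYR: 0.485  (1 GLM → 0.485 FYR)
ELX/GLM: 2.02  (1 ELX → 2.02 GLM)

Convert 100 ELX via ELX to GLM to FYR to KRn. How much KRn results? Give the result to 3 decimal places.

75.927

100 ELX × 2.02 = 202 GLM
202 GLM × 0.485 = 97.97 FYR
97.97 FYR × 0.775 = 75.92675 KRn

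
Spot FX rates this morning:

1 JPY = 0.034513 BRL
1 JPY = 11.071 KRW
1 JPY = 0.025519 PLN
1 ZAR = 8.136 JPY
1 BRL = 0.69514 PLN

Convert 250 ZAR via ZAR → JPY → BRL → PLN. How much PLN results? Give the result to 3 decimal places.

48.798

250 ZAR × 8.136 = 2034 JPY
2034 JPY × 0.034513 = 70.199442 BRL
70.199442 BRL × 0.69514 = 48.79844011188 PLN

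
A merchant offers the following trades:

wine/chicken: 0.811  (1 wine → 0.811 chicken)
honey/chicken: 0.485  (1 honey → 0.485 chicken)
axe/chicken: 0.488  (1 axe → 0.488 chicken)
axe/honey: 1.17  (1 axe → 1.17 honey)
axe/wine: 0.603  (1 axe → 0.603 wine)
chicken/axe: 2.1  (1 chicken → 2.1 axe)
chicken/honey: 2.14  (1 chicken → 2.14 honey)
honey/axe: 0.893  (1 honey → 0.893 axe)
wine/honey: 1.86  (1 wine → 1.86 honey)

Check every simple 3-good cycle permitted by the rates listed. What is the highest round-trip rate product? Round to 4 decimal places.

1.1916

chicken→axe→honey→chicken: 2.1 × 1.17 × 0.485 = 1.19165
chicken→axe→wine→chicken: 2.1 × 0.603 × 0.811 = 1.02697
wine→honey→axe→wine: 1.86 × 0.893 × 0.603 = 1.00157
chicken→honey→axe→chicken: 2.14 × 0.893 × 0.488 = 0.93258
Maximum is chicken→axe→honey→chicken at 1.1916; arbitrage exists.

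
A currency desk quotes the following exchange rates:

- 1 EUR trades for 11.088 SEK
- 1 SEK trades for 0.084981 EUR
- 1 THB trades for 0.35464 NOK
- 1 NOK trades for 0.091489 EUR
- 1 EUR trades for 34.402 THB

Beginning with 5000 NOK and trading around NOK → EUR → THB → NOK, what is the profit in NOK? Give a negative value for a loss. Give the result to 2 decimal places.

5000 NOK × 0.091489 = 457.445 EUR
457.445 EUR × 34.402 = 15737.02289 THB
15737.02289 THB × 0.35464 = 5580.9777977096 NOK
Net change: 5580.9777977096 − 5000 = 580.9777977096 NOK

580.98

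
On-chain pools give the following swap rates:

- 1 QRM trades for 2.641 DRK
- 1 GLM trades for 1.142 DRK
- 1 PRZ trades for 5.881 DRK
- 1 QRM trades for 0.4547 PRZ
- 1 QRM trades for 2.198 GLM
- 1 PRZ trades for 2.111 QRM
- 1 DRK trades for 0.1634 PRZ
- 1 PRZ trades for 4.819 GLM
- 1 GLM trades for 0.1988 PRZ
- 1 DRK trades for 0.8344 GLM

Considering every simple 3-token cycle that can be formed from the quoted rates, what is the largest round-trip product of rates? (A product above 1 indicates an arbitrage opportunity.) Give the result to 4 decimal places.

0.9755

PRZ→DRK→GLM→PRZ: 5.881 × 0.8344 × 0.1988 = 0.97553
PRZ→QRM→GLM→PRZ: 2.111 × 2.198 × 0.1988 = 0.92243
PRZ→QRM→DRK→PRZ: 2.111 × 2.641 × 0.1634 = 0.91098
PRZ→GLM→DRK→PRZ: 4.819 × 1.142 × 0.1634 = 0.89924
Maximum is PRZ→DRK→GLM→PRZ at 0.9755; no arbitrage — every cycle loses value.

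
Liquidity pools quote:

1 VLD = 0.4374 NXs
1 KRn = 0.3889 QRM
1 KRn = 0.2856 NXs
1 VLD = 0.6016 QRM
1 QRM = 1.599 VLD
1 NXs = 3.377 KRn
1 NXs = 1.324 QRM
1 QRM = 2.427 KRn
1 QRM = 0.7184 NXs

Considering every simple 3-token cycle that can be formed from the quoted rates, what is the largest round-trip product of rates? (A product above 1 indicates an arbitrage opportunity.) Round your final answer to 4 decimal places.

0.9435

KRn→QRM→NXs→KRn: 0.3889 × 0.7184 × 3.377 = 0.94349
QRM→VLD→NXs→QRM: 1.599 × 0.4374 × 1.324 = 0.92601
KRn→NXs→QRM→KRn: 0.2856 × 1.324 × 2.427 = 0.91773
Maximum is KRn→QRM→NXs→KRn at 0.9435; no arbitrage — every cycle loses value.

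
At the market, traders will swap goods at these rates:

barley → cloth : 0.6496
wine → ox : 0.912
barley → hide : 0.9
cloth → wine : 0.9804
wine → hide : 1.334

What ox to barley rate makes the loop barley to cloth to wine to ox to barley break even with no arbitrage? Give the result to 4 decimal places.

1.7217

Known legs of the cycle: 0.6496 × 0.9804 × 0.912 = 0.58082347008
For no arbitrage the full-cycle product must be 1, so the missing rate is 1 / 0.58082347008 ≈ 1.721694.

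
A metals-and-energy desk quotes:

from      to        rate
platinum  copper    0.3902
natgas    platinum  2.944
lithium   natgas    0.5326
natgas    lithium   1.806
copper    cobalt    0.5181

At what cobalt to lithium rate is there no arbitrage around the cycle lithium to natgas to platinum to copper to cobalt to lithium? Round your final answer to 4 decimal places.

Known legs of the cycle: 0.5326 × 2.944 × 0.3902 × 0.5181 = 0.316985812796928
For no arbitrage the full-cycle product must be 1, so the missing rate is 1 / 0.316985812796928 ≈ 3.154715.

3.1547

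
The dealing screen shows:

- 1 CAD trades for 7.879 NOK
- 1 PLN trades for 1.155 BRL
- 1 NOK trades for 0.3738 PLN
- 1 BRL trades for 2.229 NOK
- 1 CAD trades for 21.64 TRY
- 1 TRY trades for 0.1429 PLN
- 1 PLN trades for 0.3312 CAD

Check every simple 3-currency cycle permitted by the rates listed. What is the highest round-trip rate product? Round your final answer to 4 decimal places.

PLN→CAD→TRY→PLN: 0.3312 × 21.64 × 0.1429 = 1.02419
PLN→CAD→NOK→PLN: 0.3312 × 7.879 × 0.3738 = 0.97544
PLN→BRL→NOK→PLN: 1.155 × 2.229 × 0.3738 = 0.96235
Maximum is PLN→CAD→TRY→PLN at 1.0242; arbitrage exists.

1.0242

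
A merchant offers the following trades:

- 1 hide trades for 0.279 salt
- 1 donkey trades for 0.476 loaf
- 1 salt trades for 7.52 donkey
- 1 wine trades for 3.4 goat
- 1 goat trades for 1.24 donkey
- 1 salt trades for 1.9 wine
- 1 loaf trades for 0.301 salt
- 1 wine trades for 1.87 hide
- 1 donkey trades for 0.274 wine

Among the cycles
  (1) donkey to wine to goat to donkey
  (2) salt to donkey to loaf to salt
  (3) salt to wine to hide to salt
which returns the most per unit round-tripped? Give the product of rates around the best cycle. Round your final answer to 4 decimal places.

(1) 0.274 × 3.4 × 1.24 = 1.15518
(2) 7.52 × 0.476 × 0.301 = 1.07744
(3) 1.9 × 1.87 × 0.279 = 0.99129
Highest is cycle (1) at 1.1552 (>1, arbitrage).

1.1552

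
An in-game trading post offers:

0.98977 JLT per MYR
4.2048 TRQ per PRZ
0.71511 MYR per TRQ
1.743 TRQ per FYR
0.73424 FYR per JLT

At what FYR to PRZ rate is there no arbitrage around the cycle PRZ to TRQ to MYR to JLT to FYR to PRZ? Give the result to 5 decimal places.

0.45762

Known legs of the cycle: 4.2048 × 0.71511 × 0.98977 × 0.73424 = 2.1851966259415378944
For no arbitrage the full-cycle product must be 1, so the missing rate is 1 / 2.1851966259415378944 ≈ 0.4576247.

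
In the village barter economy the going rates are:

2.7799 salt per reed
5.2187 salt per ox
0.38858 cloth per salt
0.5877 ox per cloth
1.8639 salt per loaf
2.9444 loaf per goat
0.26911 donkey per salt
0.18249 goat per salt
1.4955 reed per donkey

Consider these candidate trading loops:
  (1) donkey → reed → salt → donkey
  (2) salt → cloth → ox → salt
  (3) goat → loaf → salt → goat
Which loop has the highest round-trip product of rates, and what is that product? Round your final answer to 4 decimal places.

1.1918

(1) 1.4955 × 2.7799 × 0.26911 = 1.11878
(2) 0.38858 × 0.5877 × 5.2187 = 1.19179
(3) 2.9444 × 1.8639 × 0.18249 = 1.00152
Highest is cycle (2) at 1.1918 (>1, arbitrage).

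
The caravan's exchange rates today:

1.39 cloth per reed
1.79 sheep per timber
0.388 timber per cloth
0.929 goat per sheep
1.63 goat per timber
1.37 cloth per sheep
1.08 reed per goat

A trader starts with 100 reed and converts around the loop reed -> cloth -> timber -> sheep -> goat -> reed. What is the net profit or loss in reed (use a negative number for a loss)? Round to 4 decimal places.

-3.1412

100 reed × 1.39 = 139 cloth
139 cloth × 0.388 = 53.932 timber
53.932 timber × 1.79 = 96.53828 sheep
96.53828 sheep × 0.929 = 89.68406212 goat
89.68406212 goat × 1.08 = 96.8587870896 reed
Net change: 96.8587870896 − 100 = -3.1412129104 reed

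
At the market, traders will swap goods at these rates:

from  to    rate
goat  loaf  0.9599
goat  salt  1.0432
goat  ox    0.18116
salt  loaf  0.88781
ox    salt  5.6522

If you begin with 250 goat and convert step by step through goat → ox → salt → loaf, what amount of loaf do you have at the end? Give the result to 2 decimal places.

227.27

250 goat × 0.18116 = 45.29 ox
45.29 ox × 5.6522 = 255.988138 salt
255.988138 salt × 0.88781 = 227.26882879778 loaf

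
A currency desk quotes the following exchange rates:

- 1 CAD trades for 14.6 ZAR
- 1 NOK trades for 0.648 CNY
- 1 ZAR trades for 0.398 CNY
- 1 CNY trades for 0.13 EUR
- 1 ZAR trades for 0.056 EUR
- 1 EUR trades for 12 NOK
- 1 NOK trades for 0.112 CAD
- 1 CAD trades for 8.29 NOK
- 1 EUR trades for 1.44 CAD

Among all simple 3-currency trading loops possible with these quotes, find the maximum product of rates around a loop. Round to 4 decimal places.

EUR→CAD→ZAR→EUR: 1.44 × 14.6 × 0.056 = 1.17734
NOK→CNY→EUR→NOK: 0.648 × 0.13 × 12 = 1.01088
Maximum is EUR→CAD→ZAR→EUR at 1.1773; arbitrage exists.

1.1773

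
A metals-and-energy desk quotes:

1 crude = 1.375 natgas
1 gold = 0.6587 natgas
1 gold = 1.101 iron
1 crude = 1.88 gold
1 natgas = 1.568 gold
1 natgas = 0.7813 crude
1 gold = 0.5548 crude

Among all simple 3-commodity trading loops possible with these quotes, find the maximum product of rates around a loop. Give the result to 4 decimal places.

1.1961

natgas→gold→crude→natgas: 1.568 × 0.5548 × 1.375 = 1.19615
natgas→crude→gold→natgas: 0.7813 × 1.88 × 0.6587 = 0.96753
Maximum is natgas→gold→crude→natgas at 1.1961; arbitrage exists.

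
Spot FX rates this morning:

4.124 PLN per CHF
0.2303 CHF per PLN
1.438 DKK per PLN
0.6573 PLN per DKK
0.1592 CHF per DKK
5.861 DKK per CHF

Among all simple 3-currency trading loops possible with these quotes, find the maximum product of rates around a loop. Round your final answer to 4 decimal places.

PLN→DKK→CHF→PLN: 1.438 × 0.1592 × 4.124 = 0.94411
PLN→CHF→DKK→PLN: 0.2303 × 5.861 × 0.6573 = 0.88722
Maximum is PLN→DKK→CHF→PLN at 0.9441; no arbitrage — every cycle loses value.

0.9441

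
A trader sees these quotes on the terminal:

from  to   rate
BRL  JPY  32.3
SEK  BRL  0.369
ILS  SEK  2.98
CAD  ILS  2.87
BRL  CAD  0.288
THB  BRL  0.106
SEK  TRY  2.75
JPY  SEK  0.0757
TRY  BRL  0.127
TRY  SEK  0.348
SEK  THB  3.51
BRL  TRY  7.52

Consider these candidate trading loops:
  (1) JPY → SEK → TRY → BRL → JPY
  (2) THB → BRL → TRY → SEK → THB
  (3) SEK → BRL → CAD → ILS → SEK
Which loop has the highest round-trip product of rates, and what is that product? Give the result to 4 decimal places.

(1) 0.0757 × 2.75 × 0.127 × 32.3 = 0.85395
(2) 0.106 × 7.52 × 0.348 × 3.51 = 0.97367
(3) 0.369 × 0.288 × 2.87 × 2.98 = 0.90890
Highest is cycle (2) at 0.9737 (≤1, no arbitrage).

0.9737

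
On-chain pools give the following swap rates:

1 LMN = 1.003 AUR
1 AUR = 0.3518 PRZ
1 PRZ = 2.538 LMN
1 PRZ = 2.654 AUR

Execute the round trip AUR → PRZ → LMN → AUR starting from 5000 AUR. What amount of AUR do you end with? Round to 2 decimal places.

5000 AUR × 0.3518 = 1759 PRZ
1759 PRZ × 2.538 = 4464.342 LMN
4464.342 LMN × 1.003 = 4477.735026 AUR

4477.74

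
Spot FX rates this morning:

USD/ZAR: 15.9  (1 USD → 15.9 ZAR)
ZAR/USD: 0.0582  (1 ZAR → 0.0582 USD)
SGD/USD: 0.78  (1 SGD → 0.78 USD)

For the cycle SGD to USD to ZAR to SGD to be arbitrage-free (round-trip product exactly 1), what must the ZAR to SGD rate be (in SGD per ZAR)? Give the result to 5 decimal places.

0.08063

Known legs of the cycle: 0.78 × 15.9 = 12.402
For no arbitrage the full-cycle product must be 1, so the missing rate is 1 / 12.402 ≈ 0.0806322.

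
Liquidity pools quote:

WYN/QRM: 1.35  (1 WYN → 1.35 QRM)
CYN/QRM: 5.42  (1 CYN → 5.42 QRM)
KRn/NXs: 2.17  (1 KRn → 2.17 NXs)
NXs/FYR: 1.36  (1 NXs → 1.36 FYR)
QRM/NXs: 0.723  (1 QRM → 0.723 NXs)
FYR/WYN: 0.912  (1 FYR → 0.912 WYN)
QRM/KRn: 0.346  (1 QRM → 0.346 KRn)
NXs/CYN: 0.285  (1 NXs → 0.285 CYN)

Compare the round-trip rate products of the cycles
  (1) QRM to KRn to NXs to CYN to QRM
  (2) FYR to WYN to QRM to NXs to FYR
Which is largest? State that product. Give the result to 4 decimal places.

1.2106

(1) 0.346 × 2.17 × 0.285 × 5.42 = 1.15979
(2) 0.912 × 1.35 × 0.723 × 1.36 = 1.21061
Highest is cycle (2) at 1.2106 (>1, arbitrage).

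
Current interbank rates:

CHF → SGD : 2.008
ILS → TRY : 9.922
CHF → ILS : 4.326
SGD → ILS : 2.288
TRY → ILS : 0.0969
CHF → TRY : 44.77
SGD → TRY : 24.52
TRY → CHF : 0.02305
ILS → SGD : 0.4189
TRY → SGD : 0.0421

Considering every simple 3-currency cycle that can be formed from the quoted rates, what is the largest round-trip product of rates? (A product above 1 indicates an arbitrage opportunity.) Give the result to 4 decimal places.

TRY→CHF→SGD→TRY: 0.02305 × 2.008 × 24.52 = 1.13489
ILS→SGD→TRY→ILS: 0.4189 × 24.52 × 0.0969 = 0.99530
ILS→TRY→CHF→ILS: 9.922 × 0.02305 × 4.326 = 0.98937
ILS→TRY→SGD→ILS: 9.922 × 0.0421 × 2.288 = 0.95573
Maximum is TRY→CHF→SGD→TRY at 1.1349; arbitrage exists.

1.1349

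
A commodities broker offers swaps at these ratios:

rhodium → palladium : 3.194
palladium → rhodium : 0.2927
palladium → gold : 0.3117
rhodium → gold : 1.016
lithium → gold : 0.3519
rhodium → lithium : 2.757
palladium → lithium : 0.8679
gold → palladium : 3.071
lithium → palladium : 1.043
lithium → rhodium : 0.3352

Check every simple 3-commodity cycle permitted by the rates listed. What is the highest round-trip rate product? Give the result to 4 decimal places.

lithium→gold→palladium→lithium: 0.3519 × 3.071 × 0.8679 = 0.93793
lithium→rhodium→palladium→lithium: 0.3352 × 3.194 × 0.8679 = 0.92920
rhodium→gold→palladium→rhodium: 1.016 × 3.071 × 0.2927 = 0.91326
lithium→palladium→rhodium→lithium: 1.043 × 0.2927 × 2.757 = 0.84167
Maximum is lithium→gold→palladium→lithium at 0.9379; no arbitrage — every cycle loses value.

0.9379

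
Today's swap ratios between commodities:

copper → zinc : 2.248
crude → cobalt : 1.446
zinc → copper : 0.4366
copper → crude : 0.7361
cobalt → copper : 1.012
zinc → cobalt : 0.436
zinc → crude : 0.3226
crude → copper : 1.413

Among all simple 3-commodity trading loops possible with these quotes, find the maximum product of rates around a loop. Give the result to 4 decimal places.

copper→crude→cobalt→copper: 0.7361 × 1.446 × 1.012 = 1.07717
zinc→crude→copper→zinc: 0.3226 × 1.413 × 2.248 = 1.02471
zinc→cobalt→copper→zinc: 0.436 × 1.012 × 2.248 = 0.99189
Maximum is copper→crude→cobalt→copper at 1.0772; arbitrage exists.

1.0772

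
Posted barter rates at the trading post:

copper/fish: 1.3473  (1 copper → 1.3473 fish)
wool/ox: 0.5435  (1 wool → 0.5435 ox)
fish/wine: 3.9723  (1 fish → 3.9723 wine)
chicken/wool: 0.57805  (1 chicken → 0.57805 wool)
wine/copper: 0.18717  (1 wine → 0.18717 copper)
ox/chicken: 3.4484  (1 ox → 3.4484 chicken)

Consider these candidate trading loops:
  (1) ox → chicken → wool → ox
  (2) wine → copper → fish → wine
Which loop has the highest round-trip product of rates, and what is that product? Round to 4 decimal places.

1.0834

(1) 3.4484 × 0.57805 × 0.5435 = 1.08338
(2) 0.18717 × 1.3473 × 3.9723 = 1.00171
Highest is cycle (1) at 1.0834 (>1, arbitrage).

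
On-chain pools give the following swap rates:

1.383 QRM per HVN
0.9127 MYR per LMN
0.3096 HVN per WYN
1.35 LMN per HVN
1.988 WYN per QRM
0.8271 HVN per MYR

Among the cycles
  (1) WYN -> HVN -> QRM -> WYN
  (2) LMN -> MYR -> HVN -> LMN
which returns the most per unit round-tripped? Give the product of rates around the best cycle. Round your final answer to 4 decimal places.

1.0191

(1) 0.3096 × 1.383 × 1.988 = 0.85122
(2) 0.9127 × 0.8271 × 1.35 = 1.01911
Highest is cycle (2) at 1.0191 (>1, arbitrage).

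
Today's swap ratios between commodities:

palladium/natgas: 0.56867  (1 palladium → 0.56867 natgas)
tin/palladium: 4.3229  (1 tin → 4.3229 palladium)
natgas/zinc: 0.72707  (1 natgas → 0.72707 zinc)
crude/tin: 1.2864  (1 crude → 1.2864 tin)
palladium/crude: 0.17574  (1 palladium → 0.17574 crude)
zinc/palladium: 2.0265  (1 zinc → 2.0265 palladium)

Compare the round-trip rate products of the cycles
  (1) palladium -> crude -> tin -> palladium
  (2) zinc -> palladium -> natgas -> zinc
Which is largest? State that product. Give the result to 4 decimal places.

(1) 0.17574 × 1.2864 × 4.3229 = 0.97729
(2) 2.0265 × 0.56867 × 0.72707 = 0.83788
Highest is cycle (1) at 0.9773 (≤1, no arbitrage).

0.9773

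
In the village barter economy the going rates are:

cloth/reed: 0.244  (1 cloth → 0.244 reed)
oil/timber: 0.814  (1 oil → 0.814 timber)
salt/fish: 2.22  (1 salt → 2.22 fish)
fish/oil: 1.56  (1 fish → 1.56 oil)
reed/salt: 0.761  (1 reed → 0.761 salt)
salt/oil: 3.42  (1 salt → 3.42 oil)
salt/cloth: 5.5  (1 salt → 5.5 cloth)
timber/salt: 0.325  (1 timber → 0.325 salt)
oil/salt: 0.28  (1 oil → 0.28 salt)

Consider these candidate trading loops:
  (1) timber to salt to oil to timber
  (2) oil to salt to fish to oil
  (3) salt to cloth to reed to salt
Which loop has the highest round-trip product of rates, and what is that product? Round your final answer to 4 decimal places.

(1) 0.325 × 3.42 × 0.814 = 0.90476
(2) 0.28 × 2.22 × 1.56 = 0.96970
(3) 5.5 × 0.244 × 0.761 = 1.02126
Highest is cycle (3) at 1.0213 (>1, arbitrage).

1.0213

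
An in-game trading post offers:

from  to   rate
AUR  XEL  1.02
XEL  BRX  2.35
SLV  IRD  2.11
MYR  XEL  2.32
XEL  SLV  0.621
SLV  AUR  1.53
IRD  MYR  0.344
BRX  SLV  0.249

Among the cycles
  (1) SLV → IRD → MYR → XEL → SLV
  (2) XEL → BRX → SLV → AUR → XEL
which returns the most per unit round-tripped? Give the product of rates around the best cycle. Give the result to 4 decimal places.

1.0457

(1) 2.11 × 0.344 × 2.32 × 0.621 = 1.04573
(2) 2.35 × 0.249 × 1.53 × 1.02 = 0.91319
Highest is cycle (1) at 1.0457 (>1, arbitrage).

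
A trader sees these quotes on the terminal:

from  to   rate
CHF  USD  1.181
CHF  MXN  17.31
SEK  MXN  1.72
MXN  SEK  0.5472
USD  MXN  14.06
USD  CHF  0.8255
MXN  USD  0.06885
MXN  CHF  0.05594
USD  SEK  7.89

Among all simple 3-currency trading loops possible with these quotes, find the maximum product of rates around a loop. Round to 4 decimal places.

0.9838

USD→CHF→MXN→USD: 0.8255 × 17.31 × 0.06885 = 0.98383
USD→SEK→MXN→USD: 7.89 × 1.72 × 0.06885 = 0.93435
USD→MXN→CHF→USD: 14.06 × 0.05594 × 1.181 = 0.92888
Maximum is USD→CHF→MXN→USD at 0.9838; no arbitrage — every cycle loses value.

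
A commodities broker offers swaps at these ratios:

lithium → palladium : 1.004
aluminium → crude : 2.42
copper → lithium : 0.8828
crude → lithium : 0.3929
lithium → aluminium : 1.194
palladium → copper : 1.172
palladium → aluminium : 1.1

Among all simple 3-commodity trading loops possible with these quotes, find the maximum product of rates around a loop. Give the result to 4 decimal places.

1.1353

crude→lithium→aluminium→crude: 0.3929 × 1.194 × 2.42 = 1.13528
palladium→copper→lithium→palladium: 1.172 × 0.8828 × 1.004 = 1.03878
Maximum is crude→lithium→aluminium→crude at 1.1353; arbitrage exists.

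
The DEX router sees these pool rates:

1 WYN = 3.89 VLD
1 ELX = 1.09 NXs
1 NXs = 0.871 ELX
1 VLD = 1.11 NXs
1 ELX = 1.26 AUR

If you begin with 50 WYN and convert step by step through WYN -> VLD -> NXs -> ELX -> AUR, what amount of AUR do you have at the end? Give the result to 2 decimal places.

236.94

50 WYN × 3.89 = 194.5 VLD
194.5 VLD × 1.11 = 215.895 NXs
215.895 NXs × 0.871 = 188.044545 ELX
188.044545 ELX × 1.26 = 236.9361267 AUR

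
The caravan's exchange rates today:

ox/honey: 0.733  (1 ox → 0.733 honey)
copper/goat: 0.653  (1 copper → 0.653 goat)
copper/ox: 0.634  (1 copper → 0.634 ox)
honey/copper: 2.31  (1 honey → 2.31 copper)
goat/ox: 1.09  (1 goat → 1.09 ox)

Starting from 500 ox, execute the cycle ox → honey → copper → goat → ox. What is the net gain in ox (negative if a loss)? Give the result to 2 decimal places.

500 ox × 0.733 = 366.5 honey
366.5 honey × 2.31 = 846.615 copper
846.615 copper × 0.653 = 552.839595 goat
552.839595 goat × 1.09 = 602.59515855 ox
Net change: 602.59515855 − 500 = 102.59515855 ox

102.60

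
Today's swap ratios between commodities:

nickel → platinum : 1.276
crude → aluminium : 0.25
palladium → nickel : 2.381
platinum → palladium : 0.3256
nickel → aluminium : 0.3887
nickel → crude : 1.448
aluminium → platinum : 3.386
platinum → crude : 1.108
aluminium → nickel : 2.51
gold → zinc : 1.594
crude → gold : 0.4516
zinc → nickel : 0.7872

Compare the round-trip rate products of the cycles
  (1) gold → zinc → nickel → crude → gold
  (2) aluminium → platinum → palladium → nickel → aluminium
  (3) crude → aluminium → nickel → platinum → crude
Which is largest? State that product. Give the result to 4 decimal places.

1.0203

(1) 1.594 × 0.7872 × 1.448 × 0.4516 = 0.82053
(2) 3.386 × 0.3256 × 2.381 × 0.3887 = 1.02034
(3) 0.25 × 2.51 × 1.276 × 1.108 = 0.88716
Highest is cycle (2) at 1.0203 (>1, arbitrage).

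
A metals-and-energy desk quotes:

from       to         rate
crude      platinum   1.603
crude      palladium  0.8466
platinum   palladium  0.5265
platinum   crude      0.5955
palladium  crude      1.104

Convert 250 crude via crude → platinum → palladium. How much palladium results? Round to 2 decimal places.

210.99

250 crude × 1.603 = 400.75 platinum
400.75 platinum × 0.5265 = 210.994875 palladium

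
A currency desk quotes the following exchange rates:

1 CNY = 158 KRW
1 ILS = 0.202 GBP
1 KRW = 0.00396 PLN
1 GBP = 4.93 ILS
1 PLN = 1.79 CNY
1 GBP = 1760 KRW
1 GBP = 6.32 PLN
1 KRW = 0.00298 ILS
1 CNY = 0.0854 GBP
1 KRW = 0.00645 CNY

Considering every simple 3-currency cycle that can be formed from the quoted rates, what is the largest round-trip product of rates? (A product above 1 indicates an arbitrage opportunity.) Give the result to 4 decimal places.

KRW→PLN→CNY→KRW: 0.00396 × 1.79 × 158 = 1.11997
ILS→GBP→KRW→ILS: 0.202 × 1760 × 0.00298 = 1.05945
KRW→CNY→GBP→KRW: 0.00645 × 0.0854 × 1760 = 0.96946
GBP→PLN→CNY→GBP: 6.32 × 1.79 × 0.0854 = 0.96611
Maximum is KRW→PLN→CNY→KRW at 1.1200; arbitrage exists.

1.1200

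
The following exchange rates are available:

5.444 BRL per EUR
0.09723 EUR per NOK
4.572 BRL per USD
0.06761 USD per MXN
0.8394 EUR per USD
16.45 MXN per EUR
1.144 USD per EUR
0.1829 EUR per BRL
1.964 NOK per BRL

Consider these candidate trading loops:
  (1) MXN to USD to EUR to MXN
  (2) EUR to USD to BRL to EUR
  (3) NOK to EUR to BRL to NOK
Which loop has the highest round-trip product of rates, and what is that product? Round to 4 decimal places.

1.0396

(1) 0.06761 × 0.8394 × 16.45 = 0.93357
(2) 1.144 × 4.572 × 0.1829 = 0.95663
(3) 0.09723 × 5.444 × 1.964 = 1.03958
Highest is cycle (3) at 1.0396 (>1, arbitrage).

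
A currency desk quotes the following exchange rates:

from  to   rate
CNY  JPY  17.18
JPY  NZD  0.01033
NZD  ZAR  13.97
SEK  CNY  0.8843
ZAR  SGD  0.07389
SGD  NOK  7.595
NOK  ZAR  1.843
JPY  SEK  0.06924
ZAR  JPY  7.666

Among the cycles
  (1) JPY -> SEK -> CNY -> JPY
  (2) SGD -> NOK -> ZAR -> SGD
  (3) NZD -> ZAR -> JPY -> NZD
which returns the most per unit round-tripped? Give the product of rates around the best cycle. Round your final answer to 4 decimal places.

1.1063

(1) 0.06924 × 0.8843 × 17.18 = 1.05191
(2) 7.595 × 1.843 × 0.07389 = 1.03428
(3) 13.97 × 7.666 × 0.01033 = 1.10628
Highest is cycle (3) at 1.1063 (>1, arbitrage).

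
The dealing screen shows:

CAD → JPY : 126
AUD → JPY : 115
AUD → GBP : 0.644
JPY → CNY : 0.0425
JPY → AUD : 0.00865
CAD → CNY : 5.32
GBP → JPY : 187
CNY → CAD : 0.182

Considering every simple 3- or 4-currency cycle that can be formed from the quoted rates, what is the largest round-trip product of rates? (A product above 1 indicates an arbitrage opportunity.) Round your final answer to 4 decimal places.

1.0417

JPY→AUD→GBP→JPY: 0.00865 × 0.644 × 187 = 1.04170
CNY→CAD→JPY→CNY: 0.182 × 126 × 0.0425 = 0.97461
Maximum is JPY→AUD→GBP→JPY at 1.0417; arbitrage exists.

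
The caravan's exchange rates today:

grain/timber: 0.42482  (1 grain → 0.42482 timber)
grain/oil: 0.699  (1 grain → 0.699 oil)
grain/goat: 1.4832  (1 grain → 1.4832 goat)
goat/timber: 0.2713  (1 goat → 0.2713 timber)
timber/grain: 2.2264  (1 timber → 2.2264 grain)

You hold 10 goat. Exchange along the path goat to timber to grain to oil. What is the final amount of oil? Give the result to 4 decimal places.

10 goat × 0.2713 = 2.713 timber
2.713 timber × 2.2264 = 6.0402232 grain
6.0402232 grain × 0.699 = 4.2221160168 oil

4.2221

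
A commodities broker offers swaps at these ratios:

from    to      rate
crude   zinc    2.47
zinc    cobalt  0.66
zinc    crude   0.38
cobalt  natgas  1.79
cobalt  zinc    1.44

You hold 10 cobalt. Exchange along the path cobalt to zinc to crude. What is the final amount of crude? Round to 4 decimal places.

5.4720

10 cobalt × 1.44 = 14.4 zinc
14.4 zinc × 0.38 = 5.472 crude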